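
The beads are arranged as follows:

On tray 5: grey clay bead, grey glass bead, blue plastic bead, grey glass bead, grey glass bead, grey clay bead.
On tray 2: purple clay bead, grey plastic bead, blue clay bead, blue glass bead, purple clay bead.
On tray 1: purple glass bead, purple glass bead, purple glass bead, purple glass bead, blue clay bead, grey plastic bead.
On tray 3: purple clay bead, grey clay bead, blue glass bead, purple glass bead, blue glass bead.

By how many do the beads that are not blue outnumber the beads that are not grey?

2

beads that are not blue: 16.
beads that are not grey: 14.
16 − 14 = 2.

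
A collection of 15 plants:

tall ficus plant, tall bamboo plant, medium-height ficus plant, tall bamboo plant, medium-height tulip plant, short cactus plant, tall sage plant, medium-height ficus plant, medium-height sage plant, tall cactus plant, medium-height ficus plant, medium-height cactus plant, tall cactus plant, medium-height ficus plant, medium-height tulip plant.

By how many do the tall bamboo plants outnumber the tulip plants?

0

tall bamboo plants: 2.
tulip plants: 2.
2 − 2 = 0.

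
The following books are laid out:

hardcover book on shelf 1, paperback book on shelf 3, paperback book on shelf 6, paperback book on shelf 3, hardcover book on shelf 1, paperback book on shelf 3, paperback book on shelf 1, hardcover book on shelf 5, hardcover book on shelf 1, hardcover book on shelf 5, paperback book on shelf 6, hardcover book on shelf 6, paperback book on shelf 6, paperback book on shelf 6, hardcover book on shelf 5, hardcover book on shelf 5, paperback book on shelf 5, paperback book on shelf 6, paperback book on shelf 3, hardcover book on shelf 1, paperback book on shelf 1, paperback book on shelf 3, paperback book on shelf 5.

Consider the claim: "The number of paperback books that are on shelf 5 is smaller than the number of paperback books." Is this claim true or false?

|paperback books on shelf 5| = 2.
|paperback books| = 14.
The claim requires 2 < 14, which holds.

True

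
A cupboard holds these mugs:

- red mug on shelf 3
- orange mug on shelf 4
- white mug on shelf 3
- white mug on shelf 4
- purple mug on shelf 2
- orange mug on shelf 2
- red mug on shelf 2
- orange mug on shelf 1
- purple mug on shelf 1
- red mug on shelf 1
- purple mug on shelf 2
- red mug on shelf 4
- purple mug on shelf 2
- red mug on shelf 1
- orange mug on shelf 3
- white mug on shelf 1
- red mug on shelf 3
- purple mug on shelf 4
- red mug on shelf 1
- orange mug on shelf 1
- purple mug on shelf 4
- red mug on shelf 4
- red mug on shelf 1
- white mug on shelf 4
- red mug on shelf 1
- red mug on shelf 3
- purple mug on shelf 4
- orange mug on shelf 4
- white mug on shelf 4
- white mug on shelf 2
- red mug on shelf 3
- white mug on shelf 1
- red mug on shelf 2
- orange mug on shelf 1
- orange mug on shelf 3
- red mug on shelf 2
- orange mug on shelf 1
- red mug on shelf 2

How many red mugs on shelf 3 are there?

4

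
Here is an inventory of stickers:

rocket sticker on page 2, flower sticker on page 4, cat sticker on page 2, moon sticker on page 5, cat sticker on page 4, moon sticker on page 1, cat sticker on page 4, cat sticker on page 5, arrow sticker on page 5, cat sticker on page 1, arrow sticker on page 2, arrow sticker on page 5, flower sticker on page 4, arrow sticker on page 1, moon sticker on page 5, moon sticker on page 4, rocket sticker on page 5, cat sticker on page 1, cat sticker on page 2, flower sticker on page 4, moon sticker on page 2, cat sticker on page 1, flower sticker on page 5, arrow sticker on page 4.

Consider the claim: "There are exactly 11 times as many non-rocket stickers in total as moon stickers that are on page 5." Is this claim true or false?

True

|non-rocket stickers| = 22.
|moon stickers on page 5| = 2.
The claim requires 22 = 11 × 2 = 22, which holds.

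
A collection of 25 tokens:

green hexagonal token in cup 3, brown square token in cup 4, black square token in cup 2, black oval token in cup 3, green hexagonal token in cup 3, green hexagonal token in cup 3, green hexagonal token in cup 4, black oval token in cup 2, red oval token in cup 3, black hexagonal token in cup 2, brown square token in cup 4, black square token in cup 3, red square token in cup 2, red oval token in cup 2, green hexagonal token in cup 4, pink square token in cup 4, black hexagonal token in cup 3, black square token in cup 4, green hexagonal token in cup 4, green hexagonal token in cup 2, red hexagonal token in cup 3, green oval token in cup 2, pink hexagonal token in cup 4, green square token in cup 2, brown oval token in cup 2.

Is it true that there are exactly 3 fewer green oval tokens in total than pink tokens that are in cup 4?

False

green oval tokens: 1.
pink tokens in cup 4: 2.
The claim requires 2 − 1 (= 1) to equal 3, which does not hold.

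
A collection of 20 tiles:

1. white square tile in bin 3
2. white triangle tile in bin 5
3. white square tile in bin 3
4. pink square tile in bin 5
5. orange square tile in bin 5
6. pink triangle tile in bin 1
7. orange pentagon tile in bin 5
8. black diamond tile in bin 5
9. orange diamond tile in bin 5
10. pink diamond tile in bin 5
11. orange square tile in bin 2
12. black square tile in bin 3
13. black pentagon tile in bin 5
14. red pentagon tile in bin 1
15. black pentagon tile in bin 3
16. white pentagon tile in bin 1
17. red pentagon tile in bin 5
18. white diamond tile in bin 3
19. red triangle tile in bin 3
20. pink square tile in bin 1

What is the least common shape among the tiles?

Counts by shape: square 7, pentagon 6, diamond 4, triangle 3.
The minimum is 3, held uniquely by triangle.

triangle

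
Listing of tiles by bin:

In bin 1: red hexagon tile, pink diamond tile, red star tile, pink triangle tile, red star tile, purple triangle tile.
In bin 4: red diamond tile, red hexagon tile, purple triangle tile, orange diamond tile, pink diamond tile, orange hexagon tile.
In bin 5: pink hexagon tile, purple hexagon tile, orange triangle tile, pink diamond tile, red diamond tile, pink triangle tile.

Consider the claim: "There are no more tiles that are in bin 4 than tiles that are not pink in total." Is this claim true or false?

|tiles in bin 4| = 6.
|tiles that are not pink| = 12.
The claim requires 6 ≤ 12, which holds.

True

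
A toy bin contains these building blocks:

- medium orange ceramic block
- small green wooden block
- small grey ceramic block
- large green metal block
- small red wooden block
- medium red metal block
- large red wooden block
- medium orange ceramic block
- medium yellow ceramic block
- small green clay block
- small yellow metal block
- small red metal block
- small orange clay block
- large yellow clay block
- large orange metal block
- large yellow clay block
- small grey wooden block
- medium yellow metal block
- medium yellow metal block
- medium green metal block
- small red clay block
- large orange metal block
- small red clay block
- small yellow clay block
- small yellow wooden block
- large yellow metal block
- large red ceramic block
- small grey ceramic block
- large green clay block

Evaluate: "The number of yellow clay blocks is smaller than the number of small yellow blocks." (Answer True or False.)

|yellow clay blocks| = 3.
|small yellow blocks| = 3.
The claim requires 3 < 3, which does not hold.

False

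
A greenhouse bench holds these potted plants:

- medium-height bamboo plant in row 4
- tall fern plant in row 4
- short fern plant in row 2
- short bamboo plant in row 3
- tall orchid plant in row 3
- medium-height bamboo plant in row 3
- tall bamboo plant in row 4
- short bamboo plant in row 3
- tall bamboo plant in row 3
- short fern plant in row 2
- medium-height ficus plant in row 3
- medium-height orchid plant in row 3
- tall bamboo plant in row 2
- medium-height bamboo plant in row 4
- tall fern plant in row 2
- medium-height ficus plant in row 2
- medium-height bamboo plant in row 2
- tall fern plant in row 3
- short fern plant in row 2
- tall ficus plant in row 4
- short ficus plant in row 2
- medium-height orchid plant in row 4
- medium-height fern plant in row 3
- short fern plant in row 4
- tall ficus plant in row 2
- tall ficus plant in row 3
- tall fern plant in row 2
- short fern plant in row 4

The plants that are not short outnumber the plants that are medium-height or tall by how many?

plants that are not short: 20.
plants that are medium-height or tall: 20.
20 − 20 = 0.

0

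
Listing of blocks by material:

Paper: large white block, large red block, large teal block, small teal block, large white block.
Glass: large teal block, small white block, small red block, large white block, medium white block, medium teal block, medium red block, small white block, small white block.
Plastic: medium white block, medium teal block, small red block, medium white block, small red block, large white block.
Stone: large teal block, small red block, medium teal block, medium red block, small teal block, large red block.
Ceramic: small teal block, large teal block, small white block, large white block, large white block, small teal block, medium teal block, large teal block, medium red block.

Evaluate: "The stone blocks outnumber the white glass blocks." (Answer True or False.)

|stone blocks| = 6.
|white glass blocks| = 5.
The claim requires 6 > 5, which holds.

True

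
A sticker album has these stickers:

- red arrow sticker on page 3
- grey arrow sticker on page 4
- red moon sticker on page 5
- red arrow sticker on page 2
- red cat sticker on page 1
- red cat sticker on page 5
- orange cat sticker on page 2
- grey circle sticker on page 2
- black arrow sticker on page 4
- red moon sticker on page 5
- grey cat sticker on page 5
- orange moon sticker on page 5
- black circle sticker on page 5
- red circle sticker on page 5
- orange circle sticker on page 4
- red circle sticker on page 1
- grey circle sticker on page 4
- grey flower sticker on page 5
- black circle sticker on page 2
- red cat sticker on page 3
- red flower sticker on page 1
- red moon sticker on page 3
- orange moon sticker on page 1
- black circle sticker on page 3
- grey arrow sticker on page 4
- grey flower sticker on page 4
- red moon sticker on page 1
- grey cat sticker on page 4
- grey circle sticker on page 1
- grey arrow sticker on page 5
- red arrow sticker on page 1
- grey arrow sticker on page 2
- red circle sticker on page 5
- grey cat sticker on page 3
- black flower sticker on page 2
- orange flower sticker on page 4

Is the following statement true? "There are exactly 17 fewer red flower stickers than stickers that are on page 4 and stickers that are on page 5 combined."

red flower stickers: 1.
stickers on page 4: 8; stickers on page 5: 10; combined: 8 + 10 = 18.
The claim requires 18 − 1 (= 17) to equal 17, which holds.

True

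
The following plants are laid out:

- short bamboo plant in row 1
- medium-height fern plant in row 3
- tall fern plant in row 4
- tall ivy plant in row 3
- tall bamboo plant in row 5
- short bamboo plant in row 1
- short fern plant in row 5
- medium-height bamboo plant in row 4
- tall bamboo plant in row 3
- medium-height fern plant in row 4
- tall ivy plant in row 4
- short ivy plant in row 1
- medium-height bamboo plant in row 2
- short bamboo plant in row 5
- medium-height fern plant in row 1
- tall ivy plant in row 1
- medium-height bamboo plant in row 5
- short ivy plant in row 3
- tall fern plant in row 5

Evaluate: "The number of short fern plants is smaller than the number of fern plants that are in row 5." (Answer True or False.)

short fern plants: 1.
fern plants in row 5: 2.
The claim requires 1 < 2, which holds.

True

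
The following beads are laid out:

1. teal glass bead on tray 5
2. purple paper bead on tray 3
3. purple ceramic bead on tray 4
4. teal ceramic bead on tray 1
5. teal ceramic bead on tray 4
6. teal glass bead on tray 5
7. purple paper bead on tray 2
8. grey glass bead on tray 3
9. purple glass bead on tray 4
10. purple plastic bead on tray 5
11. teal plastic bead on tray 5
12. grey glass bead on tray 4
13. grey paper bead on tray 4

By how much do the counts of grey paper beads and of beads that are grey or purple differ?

7

grey paper beads: 1. beads that are grey or purple: 8.
|1 − 8| = 8 − 1 = 7.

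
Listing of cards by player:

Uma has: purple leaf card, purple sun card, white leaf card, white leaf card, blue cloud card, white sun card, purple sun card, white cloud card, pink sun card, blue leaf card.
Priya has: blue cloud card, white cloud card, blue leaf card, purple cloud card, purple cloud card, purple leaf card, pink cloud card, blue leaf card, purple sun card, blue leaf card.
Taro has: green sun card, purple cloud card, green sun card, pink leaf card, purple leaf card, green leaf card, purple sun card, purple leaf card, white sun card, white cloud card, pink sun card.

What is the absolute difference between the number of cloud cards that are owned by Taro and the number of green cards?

cloud cards owned by Taro: 2. green cards: 3.
|2 − 3| = 3 − 2 = 1.

1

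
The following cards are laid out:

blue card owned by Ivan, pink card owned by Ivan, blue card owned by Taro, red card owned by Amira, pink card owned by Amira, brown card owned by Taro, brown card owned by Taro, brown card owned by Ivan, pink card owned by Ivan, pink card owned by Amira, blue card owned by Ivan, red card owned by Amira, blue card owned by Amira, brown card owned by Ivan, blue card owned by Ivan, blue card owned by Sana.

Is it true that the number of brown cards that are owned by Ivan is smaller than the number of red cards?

False

Count of brown cards owned by Ivan: 2.
There are 2 red cards.
The claim requires 2 < 2, which does not hold.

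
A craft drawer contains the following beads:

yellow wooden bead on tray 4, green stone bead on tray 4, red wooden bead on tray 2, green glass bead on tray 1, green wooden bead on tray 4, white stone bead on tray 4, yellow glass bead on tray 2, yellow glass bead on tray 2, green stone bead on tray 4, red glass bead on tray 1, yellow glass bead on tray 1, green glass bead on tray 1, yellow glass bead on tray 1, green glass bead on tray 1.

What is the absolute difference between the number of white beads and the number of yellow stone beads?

white beads: 1. yellow stone beads: 0.
|1 − 0| = 1 − 0 = 1.

1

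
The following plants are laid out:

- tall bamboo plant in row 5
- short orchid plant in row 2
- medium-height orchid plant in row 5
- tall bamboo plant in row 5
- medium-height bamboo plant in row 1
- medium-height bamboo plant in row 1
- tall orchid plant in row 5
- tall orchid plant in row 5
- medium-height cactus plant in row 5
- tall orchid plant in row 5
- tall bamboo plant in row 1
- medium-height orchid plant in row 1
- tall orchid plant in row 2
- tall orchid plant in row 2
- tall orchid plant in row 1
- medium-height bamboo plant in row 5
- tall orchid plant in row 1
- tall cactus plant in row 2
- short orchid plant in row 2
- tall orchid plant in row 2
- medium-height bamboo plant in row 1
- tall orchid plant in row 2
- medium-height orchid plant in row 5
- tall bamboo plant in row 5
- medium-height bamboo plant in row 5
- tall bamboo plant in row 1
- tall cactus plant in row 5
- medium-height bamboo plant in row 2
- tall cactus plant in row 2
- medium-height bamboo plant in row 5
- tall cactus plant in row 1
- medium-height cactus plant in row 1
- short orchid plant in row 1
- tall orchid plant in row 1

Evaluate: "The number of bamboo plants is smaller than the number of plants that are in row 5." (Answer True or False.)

True

|bamboo plants| = 12.
|plants in row 5| = 13.
The claim requires 12 < 13, which holds.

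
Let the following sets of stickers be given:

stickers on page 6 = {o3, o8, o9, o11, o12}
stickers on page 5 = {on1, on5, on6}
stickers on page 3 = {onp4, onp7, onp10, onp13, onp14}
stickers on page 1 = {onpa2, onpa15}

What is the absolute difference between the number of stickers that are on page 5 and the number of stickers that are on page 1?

stickers on page 5: 3. stickers on page 1: 2.
|3 − 2| = 3 − 2 = 1.

1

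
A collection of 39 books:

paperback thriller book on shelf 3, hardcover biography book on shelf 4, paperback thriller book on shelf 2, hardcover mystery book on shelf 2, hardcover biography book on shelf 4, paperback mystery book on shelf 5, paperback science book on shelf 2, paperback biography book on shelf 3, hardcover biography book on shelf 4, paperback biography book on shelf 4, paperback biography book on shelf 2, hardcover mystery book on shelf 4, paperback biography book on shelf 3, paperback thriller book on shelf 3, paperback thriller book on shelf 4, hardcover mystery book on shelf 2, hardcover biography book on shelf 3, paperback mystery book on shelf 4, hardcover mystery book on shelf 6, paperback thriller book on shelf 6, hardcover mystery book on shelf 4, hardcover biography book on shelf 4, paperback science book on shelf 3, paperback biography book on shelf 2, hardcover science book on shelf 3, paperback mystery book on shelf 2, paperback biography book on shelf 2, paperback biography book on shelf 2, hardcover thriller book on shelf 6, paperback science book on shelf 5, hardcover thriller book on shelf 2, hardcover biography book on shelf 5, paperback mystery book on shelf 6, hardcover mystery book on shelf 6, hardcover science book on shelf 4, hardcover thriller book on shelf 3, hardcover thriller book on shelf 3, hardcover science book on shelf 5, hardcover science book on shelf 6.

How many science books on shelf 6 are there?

1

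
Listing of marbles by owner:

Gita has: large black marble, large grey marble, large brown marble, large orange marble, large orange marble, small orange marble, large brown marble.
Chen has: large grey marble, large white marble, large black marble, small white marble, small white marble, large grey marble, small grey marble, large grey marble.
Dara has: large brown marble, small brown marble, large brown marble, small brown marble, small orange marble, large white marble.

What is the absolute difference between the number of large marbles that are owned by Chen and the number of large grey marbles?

1

large marbles owned by Chen: 5. large grey marbles: 4.
|5 − 4| = 5 − 4 = 1.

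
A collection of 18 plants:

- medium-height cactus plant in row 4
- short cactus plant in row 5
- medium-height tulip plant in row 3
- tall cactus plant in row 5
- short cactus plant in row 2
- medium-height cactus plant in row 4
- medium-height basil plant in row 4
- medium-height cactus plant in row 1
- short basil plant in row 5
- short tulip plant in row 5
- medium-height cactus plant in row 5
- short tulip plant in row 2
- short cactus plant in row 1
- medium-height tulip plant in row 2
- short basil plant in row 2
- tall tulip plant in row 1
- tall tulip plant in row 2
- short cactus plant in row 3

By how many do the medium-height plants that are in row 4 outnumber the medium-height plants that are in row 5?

medium-height plants in row 4: 3.
medium-height plants in row 5: 1.
3 − 1 = 2.

2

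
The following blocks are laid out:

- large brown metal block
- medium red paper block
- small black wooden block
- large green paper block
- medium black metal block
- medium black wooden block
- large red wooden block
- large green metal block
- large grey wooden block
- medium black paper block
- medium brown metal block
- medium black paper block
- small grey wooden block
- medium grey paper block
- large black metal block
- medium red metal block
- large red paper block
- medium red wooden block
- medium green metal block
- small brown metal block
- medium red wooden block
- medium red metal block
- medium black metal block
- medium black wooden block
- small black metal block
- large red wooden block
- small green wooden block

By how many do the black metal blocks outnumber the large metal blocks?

black metal blocks: 4.
large metal blocks: 3.
4 − 3 = 1.

1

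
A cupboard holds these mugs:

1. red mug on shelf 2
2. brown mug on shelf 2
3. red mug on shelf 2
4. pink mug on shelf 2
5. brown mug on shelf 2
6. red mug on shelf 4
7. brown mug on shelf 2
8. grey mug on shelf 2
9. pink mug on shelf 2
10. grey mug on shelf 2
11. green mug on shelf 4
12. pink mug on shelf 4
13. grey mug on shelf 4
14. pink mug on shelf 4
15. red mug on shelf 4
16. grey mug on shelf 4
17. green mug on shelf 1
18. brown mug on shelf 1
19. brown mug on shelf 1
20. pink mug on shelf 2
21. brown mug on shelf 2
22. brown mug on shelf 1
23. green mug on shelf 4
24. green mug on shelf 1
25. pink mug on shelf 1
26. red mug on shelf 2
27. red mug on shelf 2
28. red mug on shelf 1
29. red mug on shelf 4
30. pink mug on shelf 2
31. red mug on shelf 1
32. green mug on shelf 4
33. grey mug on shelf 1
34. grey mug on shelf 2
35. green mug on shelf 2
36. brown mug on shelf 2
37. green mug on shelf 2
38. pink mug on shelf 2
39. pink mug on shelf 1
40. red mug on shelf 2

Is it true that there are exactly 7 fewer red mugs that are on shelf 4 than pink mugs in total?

|red mugs on shelf 4| = 3.
|pink mugs| = 9.
The claim requires 9 − 3 (= 6) to equal 7, which does not hold.

False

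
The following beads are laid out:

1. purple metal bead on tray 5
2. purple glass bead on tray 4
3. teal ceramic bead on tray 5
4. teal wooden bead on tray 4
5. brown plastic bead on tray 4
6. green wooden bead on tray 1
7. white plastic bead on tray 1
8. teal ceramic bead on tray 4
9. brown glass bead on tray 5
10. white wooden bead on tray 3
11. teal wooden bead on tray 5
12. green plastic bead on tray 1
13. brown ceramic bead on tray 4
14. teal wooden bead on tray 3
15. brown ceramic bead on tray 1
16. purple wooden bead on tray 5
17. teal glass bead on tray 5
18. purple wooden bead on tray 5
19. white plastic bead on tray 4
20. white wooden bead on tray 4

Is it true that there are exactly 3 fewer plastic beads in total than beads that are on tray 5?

True

There are 4 plastic beads.
There are 7 beads on tray 5.
The claim requires 7 − 4 (= 3) to equal 3, which holds.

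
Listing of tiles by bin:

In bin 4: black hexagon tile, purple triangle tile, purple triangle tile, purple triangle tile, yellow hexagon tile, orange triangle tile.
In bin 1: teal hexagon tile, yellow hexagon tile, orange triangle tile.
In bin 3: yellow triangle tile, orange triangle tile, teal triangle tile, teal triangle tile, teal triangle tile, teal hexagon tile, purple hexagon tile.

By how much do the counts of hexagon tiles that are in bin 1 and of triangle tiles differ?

hexagon tiles in bin 1: 2. triangle tiles: 10.
|2 − 10| = 10 − 2 = 8.

8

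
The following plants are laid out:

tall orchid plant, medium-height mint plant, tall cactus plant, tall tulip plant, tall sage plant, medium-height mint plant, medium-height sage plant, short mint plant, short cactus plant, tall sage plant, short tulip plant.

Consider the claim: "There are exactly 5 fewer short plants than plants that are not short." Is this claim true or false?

short plants: 3.
plants that are not short: 8.
The claim requires 8 − 3 (= 5) to equal 5, which holds.

True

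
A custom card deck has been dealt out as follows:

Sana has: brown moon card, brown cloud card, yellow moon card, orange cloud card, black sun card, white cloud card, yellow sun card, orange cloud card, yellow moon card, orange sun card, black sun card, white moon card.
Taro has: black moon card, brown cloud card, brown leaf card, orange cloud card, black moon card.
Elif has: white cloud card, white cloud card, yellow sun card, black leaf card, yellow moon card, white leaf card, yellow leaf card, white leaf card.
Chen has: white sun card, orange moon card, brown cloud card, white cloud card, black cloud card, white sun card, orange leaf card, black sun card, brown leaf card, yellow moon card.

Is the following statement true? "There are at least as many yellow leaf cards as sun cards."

There is 1 yellow leaf card.
There are 8 sun cards.
The claim requires 1 ≥ 8, which does not hold.

False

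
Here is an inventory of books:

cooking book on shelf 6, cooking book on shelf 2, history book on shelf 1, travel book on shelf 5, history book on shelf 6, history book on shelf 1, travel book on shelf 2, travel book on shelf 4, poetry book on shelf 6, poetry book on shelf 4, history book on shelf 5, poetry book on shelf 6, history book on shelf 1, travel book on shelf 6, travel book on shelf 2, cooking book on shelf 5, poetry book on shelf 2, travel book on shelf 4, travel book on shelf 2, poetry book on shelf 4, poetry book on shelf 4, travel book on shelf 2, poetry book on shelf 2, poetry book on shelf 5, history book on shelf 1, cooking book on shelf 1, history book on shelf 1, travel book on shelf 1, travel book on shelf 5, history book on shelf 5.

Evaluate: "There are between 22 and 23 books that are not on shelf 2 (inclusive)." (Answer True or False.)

books that are not on shelf 2: 23.
The claim requires 22 ≤ 23 ≤ 23, which holds.

True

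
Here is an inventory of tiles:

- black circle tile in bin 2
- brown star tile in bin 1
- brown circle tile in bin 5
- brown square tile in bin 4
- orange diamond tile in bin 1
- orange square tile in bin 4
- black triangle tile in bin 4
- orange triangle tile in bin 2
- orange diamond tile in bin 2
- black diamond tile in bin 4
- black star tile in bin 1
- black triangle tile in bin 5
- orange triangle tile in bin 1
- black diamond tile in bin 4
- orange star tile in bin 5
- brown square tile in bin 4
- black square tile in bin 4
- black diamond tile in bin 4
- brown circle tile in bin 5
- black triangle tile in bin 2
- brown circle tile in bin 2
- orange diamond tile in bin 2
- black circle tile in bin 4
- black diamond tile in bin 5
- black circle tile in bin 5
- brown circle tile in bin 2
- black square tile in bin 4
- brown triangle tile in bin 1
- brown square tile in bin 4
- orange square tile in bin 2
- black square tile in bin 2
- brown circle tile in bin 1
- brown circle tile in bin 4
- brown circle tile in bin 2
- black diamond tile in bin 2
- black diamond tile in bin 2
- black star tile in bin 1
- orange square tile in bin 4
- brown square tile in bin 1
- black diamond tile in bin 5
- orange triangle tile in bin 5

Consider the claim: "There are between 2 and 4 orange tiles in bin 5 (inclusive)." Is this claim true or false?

True

orange tiles in bin 5: 2.
The claim requires 2 ≤ 2 ≤ 4, which holds.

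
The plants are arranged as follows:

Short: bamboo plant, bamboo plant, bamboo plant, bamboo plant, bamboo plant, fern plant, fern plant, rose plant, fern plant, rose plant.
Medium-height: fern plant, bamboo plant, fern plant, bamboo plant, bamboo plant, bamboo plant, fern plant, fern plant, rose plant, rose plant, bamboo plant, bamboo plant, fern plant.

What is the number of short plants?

10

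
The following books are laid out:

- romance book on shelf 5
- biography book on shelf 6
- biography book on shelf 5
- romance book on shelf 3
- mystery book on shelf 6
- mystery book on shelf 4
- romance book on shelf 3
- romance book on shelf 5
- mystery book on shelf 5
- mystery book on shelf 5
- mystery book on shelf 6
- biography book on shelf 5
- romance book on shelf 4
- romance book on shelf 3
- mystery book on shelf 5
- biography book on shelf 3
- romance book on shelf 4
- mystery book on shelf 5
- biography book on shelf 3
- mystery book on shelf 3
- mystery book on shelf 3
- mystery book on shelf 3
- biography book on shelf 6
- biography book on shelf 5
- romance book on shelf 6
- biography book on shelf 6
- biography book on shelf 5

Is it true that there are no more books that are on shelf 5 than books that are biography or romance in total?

True

books on shelf 5: 10.
books that are biography or romance: 17.
The claim requires 10 ≤ 17, which holds.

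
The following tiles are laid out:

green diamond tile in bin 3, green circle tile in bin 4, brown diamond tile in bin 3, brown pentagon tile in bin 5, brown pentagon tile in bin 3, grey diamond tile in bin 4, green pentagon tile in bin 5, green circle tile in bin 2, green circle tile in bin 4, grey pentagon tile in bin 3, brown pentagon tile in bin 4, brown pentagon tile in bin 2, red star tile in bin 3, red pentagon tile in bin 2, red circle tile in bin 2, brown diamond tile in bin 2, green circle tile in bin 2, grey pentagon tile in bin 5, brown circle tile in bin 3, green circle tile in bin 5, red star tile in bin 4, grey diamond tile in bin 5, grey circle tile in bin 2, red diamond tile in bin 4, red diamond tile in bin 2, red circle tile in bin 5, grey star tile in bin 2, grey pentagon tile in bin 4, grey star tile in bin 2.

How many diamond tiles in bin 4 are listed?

2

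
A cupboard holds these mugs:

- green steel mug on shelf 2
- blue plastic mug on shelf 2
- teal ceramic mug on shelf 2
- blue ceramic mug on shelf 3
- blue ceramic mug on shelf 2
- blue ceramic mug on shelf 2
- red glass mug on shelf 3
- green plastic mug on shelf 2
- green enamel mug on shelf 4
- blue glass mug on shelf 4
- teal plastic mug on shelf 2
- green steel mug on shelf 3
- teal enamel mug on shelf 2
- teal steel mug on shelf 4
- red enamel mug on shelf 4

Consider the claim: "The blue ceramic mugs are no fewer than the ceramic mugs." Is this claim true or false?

blue ceramic mugs: 3.
ceramic mugs: 4.
The claim requires 3 ≥ 4, which does not hold.

False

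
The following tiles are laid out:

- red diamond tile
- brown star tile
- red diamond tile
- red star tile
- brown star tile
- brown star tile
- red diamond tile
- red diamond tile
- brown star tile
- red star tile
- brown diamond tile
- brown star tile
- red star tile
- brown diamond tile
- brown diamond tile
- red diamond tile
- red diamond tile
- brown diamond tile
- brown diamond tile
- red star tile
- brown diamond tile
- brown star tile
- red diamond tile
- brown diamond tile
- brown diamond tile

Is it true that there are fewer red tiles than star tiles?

False

There are 11 red tiles.
There are 10 star tiles.
The claim requires 11 < 10, which does not hold.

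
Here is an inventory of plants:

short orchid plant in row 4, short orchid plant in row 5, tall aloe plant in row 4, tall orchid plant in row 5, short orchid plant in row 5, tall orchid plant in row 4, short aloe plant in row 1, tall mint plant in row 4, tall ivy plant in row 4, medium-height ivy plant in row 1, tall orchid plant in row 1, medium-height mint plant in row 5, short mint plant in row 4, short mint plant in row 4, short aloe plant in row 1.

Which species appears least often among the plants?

ivy

Counts by species: orchid 6, mint 4, aloe 3, ivy 2.
The minimum is 2, held uniquely by ivy.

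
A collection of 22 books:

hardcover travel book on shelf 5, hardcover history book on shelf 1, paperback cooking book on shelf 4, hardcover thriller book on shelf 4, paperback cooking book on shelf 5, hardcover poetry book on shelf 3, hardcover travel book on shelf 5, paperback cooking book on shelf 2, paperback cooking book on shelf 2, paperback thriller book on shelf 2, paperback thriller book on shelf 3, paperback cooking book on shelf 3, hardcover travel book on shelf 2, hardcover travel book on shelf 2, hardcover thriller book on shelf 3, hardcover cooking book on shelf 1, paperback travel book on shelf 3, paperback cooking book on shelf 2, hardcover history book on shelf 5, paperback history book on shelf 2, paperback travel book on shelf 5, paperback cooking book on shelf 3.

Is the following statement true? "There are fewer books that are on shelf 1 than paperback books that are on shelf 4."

There are 2 books on shelf 1.
There is 1 paperback book on shelf 4.
The claim requires 2 < 1, which does not hold.

False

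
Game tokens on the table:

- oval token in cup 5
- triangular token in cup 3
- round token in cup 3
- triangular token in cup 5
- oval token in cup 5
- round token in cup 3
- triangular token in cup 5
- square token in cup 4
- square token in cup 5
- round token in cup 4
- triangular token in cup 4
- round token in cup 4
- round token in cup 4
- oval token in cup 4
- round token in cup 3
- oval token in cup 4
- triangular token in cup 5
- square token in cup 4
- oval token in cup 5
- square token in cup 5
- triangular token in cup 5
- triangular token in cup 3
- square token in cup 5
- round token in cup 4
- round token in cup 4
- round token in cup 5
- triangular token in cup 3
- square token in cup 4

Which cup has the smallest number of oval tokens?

Counts by cup (restricted to oval tokens): cup 5→3, cup 4→2, cup 3→0.
The minimum is 0, held uniquely by cup 3.

cup 3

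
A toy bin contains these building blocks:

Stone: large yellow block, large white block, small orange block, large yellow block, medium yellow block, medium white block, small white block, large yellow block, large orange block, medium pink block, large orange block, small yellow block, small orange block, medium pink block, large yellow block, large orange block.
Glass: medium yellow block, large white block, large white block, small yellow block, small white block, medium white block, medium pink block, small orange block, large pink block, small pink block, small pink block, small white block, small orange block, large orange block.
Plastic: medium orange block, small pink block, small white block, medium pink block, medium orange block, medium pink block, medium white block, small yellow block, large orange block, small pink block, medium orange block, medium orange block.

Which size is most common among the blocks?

small

Counts by size: small 15, medium 14, large 13.
The maximum is 15, held uniquely by small.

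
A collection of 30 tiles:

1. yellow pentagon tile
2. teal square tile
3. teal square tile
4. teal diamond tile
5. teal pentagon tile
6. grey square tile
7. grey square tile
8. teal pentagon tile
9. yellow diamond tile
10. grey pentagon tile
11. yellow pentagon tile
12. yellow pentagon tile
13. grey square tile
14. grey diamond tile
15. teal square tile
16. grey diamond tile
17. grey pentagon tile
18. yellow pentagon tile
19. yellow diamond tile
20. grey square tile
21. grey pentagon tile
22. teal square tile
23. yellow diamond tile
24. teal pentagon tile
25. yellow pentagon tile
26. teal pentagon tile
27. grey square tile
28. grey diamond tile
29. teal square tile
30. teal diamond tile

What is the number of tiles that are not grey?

19

Total tiles: 30; with the excluded value: 11; remaining 30 − 11 = 19.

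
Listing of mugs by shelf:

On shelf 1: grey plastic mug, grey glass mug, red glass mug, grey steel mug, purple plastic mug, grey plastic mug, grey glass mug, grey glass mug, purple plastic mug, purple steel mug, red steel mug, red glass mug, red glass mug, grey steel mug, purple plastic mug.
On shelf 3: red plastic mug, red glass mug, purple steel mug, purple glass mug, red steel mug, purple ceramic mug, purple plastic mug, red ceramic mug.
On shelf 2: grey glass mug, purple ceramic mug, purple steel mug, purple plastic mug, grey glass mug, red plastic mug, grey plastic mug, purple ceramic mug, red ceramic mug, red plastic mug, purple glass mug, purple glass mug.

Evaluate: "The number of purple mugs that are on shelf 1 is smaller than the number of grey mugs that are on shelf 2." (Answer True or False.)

False

There are 4 purple mugs on shelf 1.
There are 3 grey mugs on shelf 2.
The claim requires 4 < 3, which does not hold.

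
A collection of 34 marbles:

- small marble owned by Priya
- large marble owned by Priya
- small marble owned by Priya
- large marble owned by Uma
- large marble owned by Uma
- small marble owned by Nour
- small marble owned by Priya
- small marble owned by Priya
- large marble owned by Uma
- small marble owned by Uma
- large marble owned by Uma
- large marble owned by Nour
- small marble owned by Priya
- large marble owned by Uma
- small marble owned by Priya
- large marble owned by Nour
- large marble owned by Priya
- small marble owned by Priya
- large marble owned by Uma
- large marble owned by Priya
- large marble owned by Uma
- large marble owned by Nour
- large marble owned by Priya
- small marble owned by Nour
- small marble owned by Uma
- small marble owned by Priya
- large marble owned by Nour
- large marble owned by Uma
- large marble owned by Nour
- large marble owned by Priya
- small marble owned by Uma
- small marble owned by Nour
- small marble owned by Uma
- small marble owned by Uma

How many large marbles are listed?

18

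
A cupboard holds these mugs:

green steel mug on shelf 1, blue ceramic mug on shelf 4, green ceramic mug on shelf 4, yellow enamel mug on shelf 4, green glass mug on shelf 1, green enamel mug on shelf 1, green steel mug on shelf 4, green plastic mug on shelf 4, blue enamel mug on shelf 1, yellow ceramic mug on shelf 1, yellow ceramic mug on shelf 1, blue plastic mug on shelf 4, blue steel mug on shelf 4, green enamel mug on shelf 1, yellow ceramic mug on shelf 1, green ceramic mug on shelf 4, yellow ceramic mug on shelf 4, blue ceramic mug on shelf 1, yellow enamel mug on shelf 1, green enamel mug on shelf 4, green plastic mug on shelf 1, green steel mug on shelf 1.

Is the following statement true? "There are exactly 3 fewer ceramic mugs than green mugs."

ceramic mugs: 8.
green mugs: 11.
The claim requires 11 − 8 (= 3) to equal 3, which holds.

True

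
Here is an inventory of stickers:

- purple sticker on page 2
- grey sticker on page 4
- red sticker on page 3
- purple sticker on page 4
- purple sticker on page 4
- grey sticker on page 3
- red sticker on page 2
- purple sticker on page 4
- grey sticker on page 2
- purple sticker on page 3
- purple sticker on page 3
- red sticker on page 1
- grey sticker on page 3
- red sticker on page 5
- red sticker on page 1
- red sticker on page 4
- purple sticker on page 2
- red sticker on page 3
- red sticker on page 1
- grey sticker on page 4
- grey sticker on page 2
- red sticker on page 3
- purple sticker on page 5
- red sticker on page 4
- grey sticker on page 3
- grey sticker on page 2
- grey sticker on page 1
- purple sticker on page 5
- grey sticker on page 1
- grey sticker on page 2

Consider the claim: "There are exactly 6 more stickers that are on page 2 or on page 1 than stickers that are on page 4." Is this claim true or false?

False

|stickers on page 2 or on page 1| = 12.
|stickers on page 4| = 7.
The claim requires 12 − 7 (= 5) to equal 6, which does not hold.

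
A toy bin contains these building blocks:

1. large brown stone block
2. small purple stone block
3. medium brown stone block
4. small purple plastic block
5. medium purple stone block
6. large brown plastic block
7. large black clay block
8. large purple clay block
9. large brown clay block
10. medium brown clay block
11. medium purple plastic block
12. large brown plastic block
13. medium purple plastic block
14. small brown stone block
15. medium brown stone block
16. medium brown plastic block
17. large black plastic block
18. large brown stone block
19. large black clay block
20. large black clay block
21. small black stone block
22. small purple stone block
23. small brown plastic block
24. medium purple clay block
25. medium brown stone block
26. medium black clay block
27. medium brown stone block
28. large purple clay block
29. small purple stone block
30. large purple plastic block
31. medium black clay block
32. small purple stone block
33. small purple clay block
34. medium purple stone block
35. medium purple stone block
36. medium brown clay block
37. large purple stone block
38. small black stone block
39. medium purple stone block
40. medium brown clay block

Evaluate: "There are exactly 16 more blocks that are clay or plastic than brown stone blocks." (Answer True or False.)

False

There are 22 blocks that are clay or plastic.
There are 7 brown stone blocks.
The claim requires 22 − 7 (= 15) to equal 16, which does not hold.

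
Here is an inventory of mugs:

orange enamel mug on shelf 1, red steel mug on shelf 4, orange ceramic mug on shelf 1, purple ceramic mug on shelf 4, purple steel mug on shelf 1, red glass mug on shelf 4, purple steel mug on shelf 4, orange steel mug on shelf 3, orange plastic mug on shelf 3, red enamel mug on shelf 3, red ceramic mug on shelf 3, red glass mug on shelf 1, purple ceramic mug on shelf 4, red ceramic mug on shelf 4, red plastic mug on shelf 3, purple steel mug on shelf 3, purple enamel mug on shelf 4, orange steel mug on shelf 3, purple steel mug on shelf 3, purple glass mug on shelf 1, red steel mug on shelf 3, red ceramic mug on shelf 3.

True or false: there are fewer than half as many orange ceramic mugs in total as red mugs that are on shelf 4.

|orange ceramic mugs| = 1.
|red mugs on shelf 4| = 3.
The claim requires 2 × 1 = 2 < 3, which holds.

True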